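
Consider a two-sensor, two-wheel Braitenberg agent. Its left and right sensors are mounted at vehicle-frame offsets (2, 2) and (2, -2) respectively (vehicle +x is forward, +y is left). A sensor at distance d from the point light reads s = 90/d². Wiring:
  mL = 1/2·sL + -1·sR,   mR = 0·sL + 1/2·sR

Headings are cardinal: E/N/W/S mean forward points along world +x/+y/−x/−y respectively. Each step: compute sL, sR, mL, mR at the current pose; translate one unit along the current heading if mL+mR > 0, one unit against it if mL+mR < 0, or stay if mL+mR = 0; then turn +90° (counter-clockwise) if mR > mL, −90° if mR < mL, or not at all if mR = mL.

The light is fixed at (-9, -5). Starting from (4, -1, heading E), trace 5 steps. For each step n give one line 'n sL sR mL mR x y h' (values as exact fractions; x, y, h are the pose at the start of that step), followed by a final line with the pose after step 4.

n=0: pose=(4,-1,E); sL=10/29, sR=90/229; mL=-1465/6641, mR=45/229; mL+mR=-160/6641 → advance -1; mR−mL=2770/6641 → turn +1·90°
n=1: pose=(3,-1,N); sL=45/68, sR=45/116; mL=-225/3944, mR=45/232; mL+mR=135/986 → advance +1; mR−mL=495/1972 → turn +1·90°
n=2: pose=(3,0,W); sL=90/109, sR=90/149; mL=-3105/16241, mR=45/149; mL+mR=1800/16241 → advance +1; mR−mL=8010/16241 → turn +1·90°
n=3: pose=(2,0,S); sL=45/89, sR=1; mL=-133/178, mR=1/2; mL+mR=-22/89 → advance -1; mR−mL=111/89 → turn +1·90°
n=4: pose=(2,1,E); sL=90/233, sR=18/37; mL=-2529/8621, mR=9/37; mL+mR=-432/8621 → advance -1; mR−mL=4626/8621 → turn +1·90°

0 10/29 90/229 -1465/6641 45/229 4 -1 E
1 45/68 45/116 -225/3944 45/232 3 -1 N
2 90/109 90/149 -3105/16241 45/149 3 0 W
3 45/89 1 -133/178 1/2 2 0 S
4 90/233 18/37 -2529/8621 9/37 2 1 E
final 1 1 N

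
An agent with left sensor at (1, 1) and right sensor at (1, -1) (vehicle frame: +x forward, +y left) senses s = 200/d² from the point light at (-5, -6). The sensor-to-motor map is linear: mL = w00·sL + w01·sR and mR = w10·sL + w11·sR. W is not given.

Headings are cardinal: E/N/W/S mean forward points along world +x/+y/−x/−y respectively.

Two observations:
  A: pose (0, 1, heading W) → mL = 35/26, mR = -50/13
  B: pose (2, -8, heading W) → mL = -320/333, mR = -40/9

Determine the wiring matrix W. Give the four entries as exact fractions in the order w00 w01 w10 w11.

obs A: pose=(0,1,W) → sL=50/13, sR=5/2, mL=35/26, mR=-50/13
obs B: pose=(2,-8,W) → sL=40/9, sR=200/37, mL=-320/333, mR=-40/9
sensor matrix S = [[50/13, 5/2], [40/9, 200/37]]; det S = 41900/4329
solve [mL_A; mL_B] = S·[w00; w01] and [mR_A; mR_B] = S·[w10; w11]:
  w00 = 1, w01 = -1, w10 = -1, w11 = 0

1 -1 -1 0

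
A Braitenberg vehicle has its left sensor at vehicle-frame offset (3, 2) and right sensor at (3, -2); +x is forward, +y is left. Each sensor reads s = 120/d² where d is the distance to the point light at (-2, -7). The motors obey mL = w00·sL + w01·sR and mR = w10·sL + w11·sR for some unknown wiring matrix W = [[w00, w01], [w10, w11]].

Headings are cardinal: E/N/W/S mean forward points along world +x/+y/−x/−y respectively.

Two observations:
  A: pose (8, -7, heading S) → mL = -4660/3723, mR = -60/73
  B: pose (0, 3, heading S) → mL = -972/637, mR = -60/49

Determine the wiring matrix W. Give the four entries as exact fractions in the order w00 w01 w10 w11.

1/2 -1 0 -1/2

obs A: pose=(8,-7,S) → sL=40/51, sR=120/73, mL=-4660/3723, mR=-60/73
obs B: pose=(0,3,S) → sL=24/13, sR=120/49, mL=-972/637, mR=-60/49
sensor matrix S = [[40/51, 120/73], [24/13, 120/49]]; det S = -880640/790517
solve [mL_A; mL_B] = S·[w00; w01] and [mR_A; mR_B] = S·[w10; w11]:
  w00 = 1/2, w01 = -1, w10 = 0, w11 = -1/2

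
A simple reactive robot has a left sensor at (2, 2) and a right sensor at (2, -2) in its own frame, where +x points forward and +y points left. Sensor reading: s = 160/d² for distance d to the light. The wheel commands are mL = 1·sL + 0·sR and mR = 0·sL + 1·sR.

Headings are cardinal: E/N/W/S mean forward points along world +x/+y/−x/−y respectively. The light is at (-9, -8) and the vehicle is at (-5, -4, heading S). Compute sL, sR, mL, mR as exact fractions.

4 20 4 20

left sensor world pos  = (-3, -6); dL² = 40
right sensor world pos = (-7, -6); dR² = 8
sL = 160/40 = 4
sR = 160/8 = 20
mL = 1·sL + 0·sR = 4
mR = 0·sL + 1·sR = 20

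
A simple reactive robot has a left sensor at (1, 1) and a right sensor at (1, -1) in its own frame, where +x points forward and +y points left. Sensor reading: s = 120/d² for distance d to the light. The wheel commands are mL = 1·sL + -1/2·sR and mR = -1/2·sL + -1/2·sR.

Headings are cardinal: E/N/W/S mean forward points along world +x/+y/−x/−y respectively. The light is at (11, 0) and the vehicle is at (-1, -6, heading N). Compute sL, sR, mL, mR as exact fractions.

60/97 60/73 1470/7081 -5100/7081

left sensor world pos  = (-2, -5); dL² = 194
right sensor world pos = (0, -5); dR² = 146
sL = 120/194 = 60/97
sR = 120/146 = 60/73
mL = 1·sL + -1/2·sR = 1470/7081
mR = -1/2·sL + -1/2·sR = -5100/7081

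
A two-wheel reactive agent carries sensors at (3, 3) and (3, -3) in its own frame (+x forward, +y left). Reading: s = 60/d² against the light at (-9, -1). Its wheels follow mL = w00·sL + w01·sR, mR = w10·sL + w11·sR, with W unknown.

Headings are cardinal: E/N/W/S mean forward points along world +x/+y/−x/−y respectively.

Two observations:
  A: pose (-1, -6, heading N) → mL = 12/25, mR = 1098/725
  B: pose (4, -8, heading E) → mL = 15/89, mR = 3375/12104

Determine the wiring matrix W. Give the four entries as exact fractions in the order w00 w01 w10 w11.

obs A: pose=(-1,-6,N) → sL=60/29, sR=12/25, mL=12/25, mR=1098/725
obs B: pose=(4,-8,E) → sL=15/68, sR=15/89, mL=15/89, mR=3375/12104
sensor matrix S = [[60/29, 12/25], [15/68, 15/89]]; det S = 53271/219385
solve [mL_A; mL_B] = S·[w00; w01] and [mR_A; mR_B] = S·[w10; w11]:
  w00 = 0, w01 = 1, w10 = 1/2, w11 = 1

0 1 1/2 1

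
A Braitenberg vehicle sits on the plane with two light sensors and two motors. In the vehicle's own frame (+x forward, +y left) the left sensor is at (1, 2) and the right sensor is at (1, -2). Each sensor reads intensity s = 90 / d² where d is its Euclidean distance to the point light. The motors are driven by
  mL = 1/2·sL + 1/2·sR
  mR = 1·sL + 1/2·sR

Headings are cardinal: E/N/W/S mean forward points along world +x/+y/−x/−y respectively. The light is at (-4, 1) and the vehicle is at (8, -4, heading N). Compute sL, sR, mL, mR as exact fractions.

left sensor world pos  = (6, -3); dL² = 116
right sensor world pos = (10, -3); dR² = 212
sL = 90/116 = 45/58
sR = 90/212 = 45/106
mL = 1/2·sL + 1/2·sR = 1845/3074
mR = 1·sL + 1/2·sR = 6075/6148

45/58 45/106 1845/3074 6075/6148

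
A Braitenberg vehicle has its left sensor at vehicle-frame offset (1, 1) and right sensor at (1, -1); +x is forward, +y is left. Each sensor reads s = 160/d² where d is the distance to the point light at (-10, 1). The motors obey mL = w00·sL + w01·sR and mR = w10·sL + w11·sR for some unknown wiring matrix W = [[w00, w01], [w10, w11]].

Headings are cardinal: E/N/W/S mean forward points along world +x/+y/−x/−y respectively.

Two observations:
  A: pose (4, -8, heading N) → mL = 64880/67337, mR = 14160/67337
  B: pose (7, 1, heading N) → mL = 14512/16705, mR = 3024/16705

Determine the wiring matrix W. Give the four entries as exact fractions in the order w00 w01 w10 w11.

obs A: pose=(4,-8,N) → sL=160/233, sR=160/289, mL=64880/67337, mR=14160/67337
obs B: pose=(7,1,N) → sL=160/257, sR=32/65, mL=14512/16705, mR=3024/16705
sensor matrix S = [[160/233, 160/289], [160/257, 32/65]]; det S = -1486848/224972917
solve [mL_A; mL_B] = S·[w00; w01] and [mR_A; mR_B] = S·[w10; w11]:
  w00 = 1, w01 = 1/2, w10 = -1/2, w11 = 1

1 1/2 -1/2 1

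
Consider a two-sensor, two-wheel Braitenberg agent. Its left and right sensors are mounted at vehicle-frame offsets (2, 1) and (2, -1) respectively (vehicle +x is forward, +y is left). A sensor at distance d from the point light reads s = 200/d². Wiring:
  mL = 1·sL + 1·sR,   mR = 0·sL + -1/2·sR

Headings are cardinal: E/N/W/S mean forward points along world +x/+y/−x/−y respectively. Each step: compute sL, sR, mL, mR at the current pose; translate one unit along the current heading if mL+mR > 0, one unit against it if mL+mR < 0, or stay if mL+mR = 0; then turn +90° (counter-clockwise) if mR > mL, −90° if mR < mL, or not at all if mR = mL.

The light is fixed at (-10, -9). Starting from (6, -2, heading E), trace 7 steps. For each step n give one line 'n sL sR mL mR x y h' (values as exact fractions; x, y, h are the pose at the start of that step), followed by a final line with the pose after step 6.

n=0: pose=(6,-2,E); sL=50/97, sR=5/9; mL=935/873, mR=-5/18; mL+mR=1385/1746 → advance +1; mR−mL=-785/582 → turn -1·90°
n=1: pose=(7,-2,S); sL=200/349, sR=200/281; mL=126000/98069, mR=-100/281; mL+mR=91100/98069 → advance +1; mR−mL=-160900/98069 → turn -1·90°
n=2: pose=(7,-3,W); sL=4/5, sR=100/137; mL=1048/685, mR=-50/137; mL+mR=798/685 → advance +1; mR−mL=-1298/685 → turn -1·90°
n=3: pose=(6,-3,N); sL=200/289, sR=200/353; mL=128400/102017, mR=-100/353; mL+mR=99500/102017 → advance +1; mR−mL=-157300/102017 → turn -1·90°
n=4: pose=(6,-2,E); sL=50/97, sR=5/9; mL=935/873, mR=-5/18; mL+mR=1385/1746 → advance +1; mR−mL=-785/582 → turn -1·90°
n=5: pose=(7,-2,S); sL=200/349, sR=200/281; mL=126000/98069, mR=-100/281; mL+mR=91100/98069 → advance +1; mR−mL=-160900/98069 → turn -1·90°
n=6: pose=(7,-3,W); sL=4/5, sR=100/137; mL=1048/685, mR=-50/137; mL+mR=798/685 → advance +1; mR−mL=-1298/685 → turn -1·90°

0 50/97 5/9 935/873 -5/18 6 -2 E
1 200/349 200/281 126000/98069 -100/281 7 -2 S
2 4/5 100/137 1048/685 -50/137 7 -3 W
3 200/289 200/353 128400/102017 -100/353 6 -3 N
4 50/97 5/9 935/873 -5/18 6 -2 E
5 200/349 200/281 126000/98069 -100/281 7 -2 S
6 4/5 100/137 1048/685 -50/137 7 -3 W
final 6 -3 N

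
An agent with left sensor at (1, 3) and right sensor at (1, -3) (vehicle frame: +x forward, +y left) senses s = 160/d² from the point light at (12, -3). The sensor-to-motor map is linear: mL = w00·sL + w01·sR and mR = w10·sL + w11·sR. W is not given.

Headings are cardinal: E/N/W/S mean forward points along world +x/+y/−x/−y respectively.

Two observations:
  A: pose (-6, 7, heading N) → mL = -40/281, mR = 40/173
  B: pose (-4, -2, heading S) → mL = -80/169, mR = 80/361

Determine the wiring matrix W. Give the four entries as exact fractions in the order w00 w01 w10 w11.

obs A: pose=(-6,7,N) → sL=80/281, sR=80/173, mL=-40/281, mR=40/173
obs B: pose=(-4,-2,S) → sL=160/169, sR=160/361, mL=-80/169, mR=80/361
sensor matrix S = [[80/281, 80/173], [160/169, 160/361]]; det S = -924211200/2965830517
solve [mL_A; mL_B] = S·[w00; w01] and [mR_A; mR_B] = S·[w10; w11]:
  w00 = -1/2, w01 = 0, w10 = 0, w11 = 1/2

-1/2 0 0 1/2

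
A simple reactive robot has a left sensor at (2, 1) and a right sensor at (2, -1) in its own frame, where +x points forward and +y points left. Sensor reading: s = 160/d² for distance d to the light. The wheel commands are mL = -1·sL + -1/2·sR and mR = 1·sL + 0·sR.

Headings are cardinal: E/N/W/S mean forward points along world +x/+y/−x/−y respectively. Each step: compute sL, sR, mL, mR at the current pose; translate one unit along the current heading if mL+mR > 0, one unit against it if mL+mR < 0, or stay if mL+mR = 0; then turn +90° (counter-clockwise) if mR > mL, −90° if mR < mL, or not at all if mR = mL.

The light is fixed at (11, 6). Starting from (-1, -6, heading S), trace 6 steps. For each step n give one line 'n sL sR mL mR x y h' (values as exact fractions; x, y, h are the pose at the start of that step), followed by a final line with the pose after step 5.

0 160/317 32/73 -16752/23141 160/317 -1 -6 S
1 4/5 40/61 -344/305 4/5 -1 -5 E
2 160/277 32/45 -11632/12465 160/277 -2 -5 N
3 80/197 80/173 -21720/34081 80/197 -2 -6 W
4 160/317 32/73 -16752/23141 160/317 -1 -6 S
5 4/5 40/61 -344/305 4/5 -1 -5 E
final -2 -5 N

n=0: pose=(-1,-6,S); sL=160/317, sR=32/73; mL=-16752/23141, mR=160/317; mL+mR=-16/73 → advance -1; mR−mL=28432/23141 → turn +1·90°
n=1: pose=(-1,-5,E); sL=4/5, sR=40/61; mL=-344/305, mR=4/5; mL+mR=-20/61 → advance -1; mR−mL=588/305 → turn +1·90°
n=2: pose=(-2,-5,N); sL=160/277, sR=32/45; mL=-11632/12465, mR=160/277; mL+mR=-16/45 → advance -1; mR−mL=18832/12465 → turn +1·90°
n=3: pose=(-2,-6,W); sL=80/197, sR=80/173; mL=-21720/34081, mR=80/197; mL+mR=-40/173 → advance -1; mR−mL=35560/34081 → turn +1·90°
n=4: pose=(-1,-6,S); sL=160/317, sR=32/73; mL=-16752/23141, mR=160/317; mL+mR=-16/73 → advance -1; mR−mL=28432/23141 → turn +1·90°
n=5: pose=(-1,-5,E); sL=4/5, sR=40/61; mL=-344/305, mR=4/5; mL+mR=-20/61 → advance -1; mR−mL=588/305 → turn +1·90°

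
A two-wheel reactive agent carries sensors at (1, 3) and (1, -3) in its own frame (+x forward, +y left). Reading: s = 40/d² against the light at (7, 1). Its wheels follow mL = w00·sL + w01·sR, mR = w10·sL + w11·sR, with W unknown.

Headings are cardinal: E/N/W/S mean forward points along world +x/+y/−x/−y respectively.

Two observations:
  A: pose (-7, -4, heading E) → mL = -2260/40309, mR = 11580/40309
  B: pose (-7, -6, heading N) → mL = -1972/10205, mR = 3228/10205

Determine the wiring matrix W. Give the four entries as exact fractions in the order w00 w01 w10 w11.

obs A: pose=(-7,-4,E) → sL=40/173, sR=40/233, mL=-2260/40309, mR=11580/40309
obs B: pose=(-7,-6,N) → sL=8/65, sR=40/157, mL=-1972/10205, mR=3228/10205
sensor matrix S = [[40/173, 40/233], [8/65, 40/157]]; det S = 3108096/82270669
solve [mL_A; mL_B] = S·[w00; w01] and [mR_A; mR_B] = S·[w10; w11]:
  w00 = 1/2, w01 = -1, w10 = 1/2, w11 = 1

1/2 -1 1/2 1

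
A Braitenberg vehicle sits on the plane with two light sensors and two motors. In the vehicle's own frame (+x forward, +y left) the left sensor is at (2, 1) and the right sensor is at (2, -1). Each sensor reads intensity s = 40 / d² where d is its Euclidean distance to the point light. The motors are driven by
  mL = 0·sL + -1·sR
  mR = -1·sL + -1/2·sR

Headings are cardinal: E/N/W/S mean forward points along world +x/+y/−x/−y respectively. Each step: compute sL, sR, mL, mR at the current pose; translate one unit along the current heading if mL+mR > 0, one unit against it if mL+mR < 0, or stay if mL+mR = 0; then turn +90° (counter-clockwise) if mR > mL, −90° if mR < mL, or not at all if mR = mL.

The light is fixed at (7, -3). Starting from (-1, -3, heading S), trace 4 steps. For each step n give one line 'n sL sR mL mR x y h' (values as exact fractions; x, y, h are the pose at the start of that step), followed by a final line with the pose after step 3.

0 40/53 8/17 -8/17 -892/901 -1 -3 S
1 2/5 5/13 -5/13 -77/130 -1 -2 W
2 40/73 8/9 -8/9 -652/657 0 -2 N
3 20/13 20/13 -20/13 -30/13 0 -3 E
final -1 -3 S

n=0: pose=(-1,-3,S); sL=40/53, sR=8/17; mL=-8/17, mR=-892/901; mL+mR=-1316/901 → advance -1; mR−mL=-468/901 → turn -1·90°
n=1: pose=(-1,-2,W); sL=2/5, sR=5/13; mL=-5/13, mR=-77/130; mL+mR=-127/130 → advance -1; mR−mL=-27/130 → turn -1·90°
n=2: pose=(0,-2,N); sL=40/73, sR=8/9; mL=-8/9, mR=-652/657; mL+mR=-412/219 → advance -1; mR−mL=-68/657 → turn -1·90°
n=3: pose=(0,-3,E); sL=20/13, sR=20/13; mL=-20/13, mR=-30/13; mL+mR=-50/13 → advance -1; mR−mL=-10/13 → turn -1·90°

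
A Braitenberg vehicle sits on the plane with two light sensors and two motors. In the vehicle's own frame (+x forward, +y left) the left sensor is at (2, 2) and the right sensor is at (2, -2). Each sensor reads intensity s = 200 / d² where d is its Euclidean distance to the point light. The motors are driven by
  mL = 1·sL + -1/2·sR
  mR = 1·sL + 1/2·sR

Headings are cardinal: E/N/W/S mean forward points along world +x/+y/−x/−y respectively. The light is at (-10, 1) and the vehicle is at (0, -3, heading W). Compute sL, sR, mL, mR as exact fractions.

2 50/17 9/17 59/17

left sensor world pos  = (-2, -5); dL² = 100
right sensor world pos = (-2, -1); dR² = 68
sL = 200/100 = 2
sR = 200/68 = 50/17
mL = 1·sL + -1/2·sR = 9/17
mR = 1·sL + 1/2·sR = 59/17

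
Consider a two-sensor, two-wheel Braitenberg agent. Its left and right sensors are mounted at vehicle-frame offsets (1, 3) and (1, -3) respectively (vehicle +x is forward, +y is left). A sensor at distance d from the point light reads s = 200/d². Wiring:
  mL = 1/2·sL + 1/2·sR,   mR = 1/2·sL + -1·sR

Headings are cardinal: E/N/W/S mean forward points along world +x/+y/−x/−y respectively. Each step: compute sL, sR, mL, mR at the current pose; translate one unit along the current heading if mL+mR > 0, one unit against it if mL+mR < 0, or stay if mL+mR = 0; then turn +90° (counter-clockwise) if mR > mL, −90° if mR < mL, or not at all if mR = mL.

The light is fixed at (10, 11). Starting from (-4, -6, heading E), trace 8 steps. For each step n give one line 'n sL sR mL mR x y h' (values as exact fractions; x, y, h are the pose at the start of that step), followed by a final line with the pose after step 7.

n=0: pose=(-4,-6,E); sL=40/73, sR=200/569; mL=18680/41537, mR=-3220/41537; mL+mR=15460/41537 → advance +1; mR−mL=-300/569 → turn -1·90°
n=1: pose=(-3,-6,S); sL=25/53, sR=10/29; mL=1255/3074, mR=-335/3074; mL+mR=460/1537 → advance +1; mR−mL=-15/29 → turn -1·90°
n=2: pose=(-3,-7,W); sL=200/637, sR=200/421; mL=105800/268177, mR=-85300/268177; mL+mR=20500/268177 → advance +1; mR−mL=-300/421 → turn -1·90°
n=3: pose=(-4,-7,N); sL=100/289, sR=20/41; mL=4940/11849, mR=-3730/11849; mL+mR=1210/11849 → advance +1; mR−mL=-30/41 → turn -1·90°
n=4: pose=(-4,-6,E); sL=40/73, sR=200/569; mL=18680/41537, mR=-3220/41537; mL+mR=15460/41537 → advance +1; mR−mL=-300/569 → turn -1·90°
n=5: pose=(-3,-6,S); sL=25/53, sR=10/29; mL=1255/3074, mR=-335/3074; mL+mR=460/1537 → advance +1; mR−mL=-15/29 → turn -1·90°
n=6: pose=(-3,-7,W); sL=200/637, sR=200/421; mL=105800/268177, mR=-85300/268177; mL+mR=20500/268177 → advance +1; mR−mL=-300/421 → turn -1·90°
n=7: pose=(-4,-7,N); sL=100/289, sR=20/41; mL=4940/11849, mR=-3730/11849; mL+mR=1210/11849 → advance +1; mR−mL=-30/41 → turn -1·90°

0 40/73 200/569 18680/41537 -3220/41537 -4 -6 E
1 25/53 10/29 1255/3074 -335/3074 -3 -6 S
2 200/637 200/421 105800/268177 -85300/268177 -3 -7 W
3 100/289 20/41 4940/11849 -3730/11849 -4 -7 N
4 40/73 200/569 18680/41537 -3220/41537 -4 -6 E
5 25/53 10/29 1255/3074 -335/3074 -3 -6 S
6 200/637 200/421 105800/268177 -85300/268177 -3 -7 W
7 100/289 20/41 4940/11849 -3730/11849 -4 -7 N
final -4 -6 E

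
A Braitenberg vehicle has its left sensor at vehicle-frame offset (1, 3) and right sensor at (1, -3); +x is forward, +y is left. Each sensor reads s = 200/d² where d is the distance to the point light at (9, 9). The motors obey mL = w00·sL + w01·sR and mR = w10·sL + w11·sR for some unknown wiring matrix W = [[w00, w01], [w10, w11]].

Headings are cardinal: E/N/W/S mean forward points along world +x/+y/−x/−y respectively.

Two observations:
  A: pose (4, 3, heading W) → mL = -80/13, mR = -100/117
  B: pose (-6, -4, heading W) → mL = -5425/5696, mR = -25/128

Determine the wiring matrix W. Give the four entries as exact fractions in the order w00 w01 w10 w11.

-1 -1 -1/2 0

obs A: pose=(4,3,W) → sL=200/117, sR=40/9, mL=-80/13, mR=-100/117
obs B: pose=(-6,-4,W) → sL=25/64, sR=50/89, mL=-5425/5696, mR=-25/128
sensor matrix S = [[200/117, 40/9], [25/64, 50/89]]; det S = -64625/83304
solve [mL_A; mL_B] = S·[w00; w01] and [mR_A; mR_B] = S·[w10; w11]:
  w00 = -1, w01 = -1, w10 = -1/2, w11 = 0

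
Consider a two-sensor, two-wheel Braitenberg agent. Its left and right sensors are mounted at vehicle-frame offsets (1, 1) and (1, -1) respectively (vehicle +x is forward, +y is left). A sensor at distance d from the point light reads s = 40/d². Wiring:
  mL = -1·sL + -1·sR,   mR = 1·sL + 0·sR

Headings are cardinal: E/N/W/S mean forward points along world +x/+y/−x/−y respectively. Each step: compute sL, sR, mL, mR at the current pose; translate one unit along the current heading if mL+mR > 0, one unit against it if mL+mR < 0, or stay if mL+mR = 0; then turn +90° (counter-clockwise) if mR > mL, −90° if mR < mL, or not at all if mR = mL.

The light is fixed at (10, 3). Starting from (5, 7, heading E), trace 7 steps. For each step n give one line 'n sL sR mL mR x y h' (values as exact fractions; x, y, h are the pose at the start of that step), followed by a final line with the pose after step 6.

0 40/41 8/5 -528/205 40/41 5 7 E
1 20/37 4/5 -248/185 20/37 4 7 N
2 40/53 8/13 -944/689 40/53 4 6 W
3 2 1 -3 2 5 6 S
4 40/41 8/5 -528/205 40/41 5 7 E
5 20/37 4/5 -248/185 20/37 4 7 N
6 40/53 8/13 -944/689 40/53 4 6 W
final 5 6 S

n=0: pose=(5,7,E); sL=40/41, sR=8/5; mL=-528/205, mR=40/41; mL+mR=-8/5 → advance -1; mR−mL=728/205 → turn +1·90°
n=1: pose=(4,7,N); sL=20/37, sR=4/5; mL=-248/185, mR=20/37; mL+mR=-4/5 → advance -1; mR−mL=348/185 → turn +1·90°
n=2: pose=(4,6,W); sL=40/53, sR=8/13; mL=-944/689, mR=40/53; mL+mR=-8/13 → advance -1; mR−mL=1464/689 → turn +1·90°
n=3: pose=(5,6,S); sL=2, sR=1; mL=-3, mR=2; mL+mR=-1 → advance -1; mR−mL=5 → turn +1·90°
n=4: pose=(5,7,E); sL=40/41, sR=8/5; mL=-528/205, mR=40/41; mL+mR=-8/5 → advance -1; mR−mL=728/205 → turn +1·90°
n=5: pose=(4,7,N); sL=20/37, sR=4/5; mL=-248/185, mR=20/37; mL+mR=-4/5 → advance -1; mR−mL=348/185 → turn +1·90°
n=6: pose=(4,6,W); sL=40/53, sR=8/13; mL=-944/689, mR=40/53; mL+mR=-8/13 → advance -1; mR−mL=1464/689 → turn +1·90°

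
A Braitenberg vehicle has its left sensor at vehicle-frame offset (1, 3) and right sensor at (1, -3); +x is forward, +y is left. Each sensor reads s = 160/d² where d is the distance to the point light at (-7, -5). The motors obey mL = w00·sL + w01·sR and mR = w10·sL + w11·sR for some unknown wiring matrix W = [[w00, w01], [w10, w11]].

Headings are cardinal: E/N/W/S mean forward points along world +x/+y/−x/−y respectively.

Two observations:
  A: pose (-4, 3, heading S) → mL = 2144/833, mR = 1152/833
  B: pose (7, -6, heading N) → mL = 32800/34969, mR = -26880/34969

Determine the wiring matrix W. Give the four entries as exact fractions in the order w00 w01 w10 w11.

1/2 1/2 -1 1

obs A: pose=(-4,3,S) → sL=32/17, sR=160/49, mL=2144/833, mR=1152/833
obs B: pose=(7,-6,N) → sL=160/121, sR=160/289, mL=32800/34969, mR=-26880/34969
sensor matrix S = [[32/17, 160/49], [160/121, 160/289]]; det S = -95416320/29129177
solve [mL_A; mL_B] = S·[w00; w01] and [mR_A; mR_B] = S·[w10; w11]:
  w00 = 1/2, w01 = 1/2, w10 = -1, w11 = 1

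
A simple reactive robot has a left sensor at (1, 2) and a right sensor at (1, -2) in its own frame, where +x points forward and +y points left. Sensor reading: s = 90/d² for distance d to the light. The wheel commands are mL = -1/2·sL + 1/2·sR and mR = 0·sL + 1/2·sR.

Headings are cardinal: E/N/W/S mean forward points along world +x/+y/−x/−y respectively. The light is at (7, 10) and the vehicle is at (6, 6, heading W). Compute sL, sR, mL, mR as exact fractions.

9/4 45/4 9/2 45/8

left sensor world pos  = (5, 4); dL² = 40
right sensor world pos = (5, 8); dR² = 8
sL = 90/40 = 9/4
sR = 90/8 = 45/4
mL = -1/2·sL + 1/2·sR = 9/2
mR = 0·sL + 1/2·sR = 45/8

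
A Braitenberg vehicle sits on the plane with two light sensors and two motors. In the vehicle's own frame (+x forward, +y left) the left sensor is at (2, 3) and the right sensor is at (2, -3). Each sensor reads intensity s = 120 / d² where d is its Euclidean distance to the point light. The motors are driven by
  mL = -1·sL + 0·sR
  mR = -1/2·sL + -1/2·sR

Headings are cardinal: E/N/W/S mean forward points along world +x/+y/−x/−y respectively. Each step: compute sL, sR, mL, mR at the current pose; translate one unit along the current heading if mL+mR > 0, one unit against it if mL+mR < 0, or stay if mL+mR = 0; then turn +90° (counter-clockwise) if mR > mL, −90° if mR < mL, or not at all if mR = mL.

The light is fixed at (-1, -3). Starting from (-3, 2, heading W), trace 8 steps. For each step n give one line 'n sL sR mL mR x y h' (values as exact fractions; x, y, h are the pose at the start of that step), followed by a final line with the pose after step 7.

0 6 3/2 -6 -15/4 -3 2 W
1 120/13 24/5 -120/13 -456/65 -2 2 S
2 60/41 12 -60/41 -276/41 -2 3 E
3 120/17 120/41 -120/17 -3480/697 -3 3 S
4 6/5 15/2 -6/5 -87/20 -3 4 E
5 24/5 120/61 -24/5 -1032/305 -4 4 S
6 60/61 60/13 -60/61 -2220/793 -4 5 E
7 120/37 24/17 -120/37 -1464/629 -5 5 S
final -5 6 E

n=0: pose=(-3,2,W); sL=6, sR=3/2; mL=-6, mR=-15/4; mL+mR=-39/4 → advance -1; mR−mL=9/4 → turn +1·90°
n=1: pose=(-2,2,S); sL=120/13, sR=24/5; mL=-120/13, mR=-456/65; mL+mR=-1056/65 → advance -1; mR−mL=144/65 → turn +1·90°
n=2: pose=(-2,3,E); sL=60/41, sR=12; mL=-60/41, mR=-276/41; mL+mR=-336/41 → advance -1; mR−mL=-216/41 → turn -1·90°
n=3: pose=(-3,3,S); sL=120/17, sR=120/41; mL=-120/17, mR=-3480/697; mL+mR=-8400/697 → advance -1; mR−mL=1440/697 → turn +1·90°
n=4: pose=(-3,4,E); sL=6/5, sR=15/2; mL=-6/5, mR=-87/20; mL+mR=-111/20 → advance -1; mR−mL=-63/20 → turn -1·90°
n=5: pose=(-4,4,S); sL=24/5, sR=120/61; mL=-24/5, mR=-1032/305; mL+mR=-2496/305 → advance -1; mR−mL=432/305 → turn +1·90°
n=6: pose=(-4,5,E); sL=60/61, sR=60/13; mL=-60/61, mR=-2220/793; mL+mR=-3000/793 → advance -1; mR−mL=-1440/793 → turn -1·90°
n=7: pose=(-5,5,S); sL=120/37, sR=24/17; mL=-120/37, mR=-1464/629; mL+mR=-3504/629 → advance -1; mR−mL=576/629 → turn +1·90°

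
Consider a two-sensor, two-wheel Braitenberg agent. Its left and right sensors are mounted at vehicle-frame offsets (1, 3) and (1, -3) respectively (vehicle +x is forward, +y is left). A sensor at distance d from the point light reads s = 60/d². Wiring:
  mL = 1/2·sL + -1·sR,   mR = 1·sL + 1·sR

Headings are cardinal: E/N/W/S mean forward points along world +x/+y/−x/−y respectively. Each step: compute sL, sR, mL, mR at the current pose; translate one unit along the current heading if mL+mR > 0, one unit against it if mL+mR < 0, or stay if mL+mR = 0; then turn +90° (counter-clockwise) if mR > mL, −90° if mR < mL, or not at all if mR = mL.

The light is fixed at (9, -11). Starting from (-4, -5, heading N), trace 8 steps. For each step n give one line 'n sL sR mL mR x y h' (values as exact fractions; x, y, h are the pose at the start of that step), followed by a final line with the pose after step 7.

n=0: pose=(-4,-5,N); sL=12/61, sR=60/149; mL=-2766/9089, mR=5448/9089; mL+mR=18/61 → advance +1; mR−mL=8214/9089 → turn +1·90°
n=1: pose=(-4,-4,W); sL=15/53, sR=15/74; mL=-120/1961, mR=1905/3922; mL+mR=45/106 → advance +1; mR−mL=2145/3922 → turn +1·90°
n=2: pose=(-5,-4,S); sL=60/157, sR=12/65; mL=66/10205, mR=5784/10205; mL+mR=90/157 → advance +1; mR−mL=5718/10205 → turn +1·90°
n=3: pose=(-5,-5,E); sL=6/25, sR=30/89; mL=-483/2225, mR=1284/2225; mL+mR=9/25 → advance +1; mR−mL=1767/2225 → turn +1·90°
n=4: pose=(-4,-5,N); sL=12/61, sR=60/149; mL=-2766/9089, mR=5448/9089; mL+mR=18/61 → advance +1; mR−mL=8214/9089 → turn +1·90°
n=5: pose=(-4,-4,W); sL=15/53, sR=15/74; mL=-120/1961, mR=1905/3922; mL+mR=45/106 → advance +1; mR−mL=2145/3922 → turn +1·90°
n=6: pose=(-5,-4,S); sL=60/157, sR=12/65; mL=66/10205, mR=5784/10205; mL+mR=90/157 → advance +1; mR−mL=5718/10205 → turn +1·90°
n=7: pose=(-5,-5,E); sL=6/25, sR=30/89; mL=-483/2225, mR=1284/2225; mL+mR=9/25 → advance +1; mR−mL=1767/2225 → turn +1·90°

0 12/61 60/149 -2766/9089 5448/9089 -4 -5 N
1 15/53 15/74 -120/1961 1905/3922 -4 -4 W
2 60/157 12/65 66/10205 5784/10205 -5 -4 S
3 6/25 30/89 -483/2225 1284/2225 -5 -5 E
4 12/61 60/149 -2766/9089 5448/9089 -4 -5 N
5 15/53 15/74 -120/1961 1905/3922 -4 -4 W
6 60/157 12/65 66/10205 5784/10205 -5 -4 S
7 6/25 30/89 -483/2225 1284/2225 -5 -5 E
final -4 -5 N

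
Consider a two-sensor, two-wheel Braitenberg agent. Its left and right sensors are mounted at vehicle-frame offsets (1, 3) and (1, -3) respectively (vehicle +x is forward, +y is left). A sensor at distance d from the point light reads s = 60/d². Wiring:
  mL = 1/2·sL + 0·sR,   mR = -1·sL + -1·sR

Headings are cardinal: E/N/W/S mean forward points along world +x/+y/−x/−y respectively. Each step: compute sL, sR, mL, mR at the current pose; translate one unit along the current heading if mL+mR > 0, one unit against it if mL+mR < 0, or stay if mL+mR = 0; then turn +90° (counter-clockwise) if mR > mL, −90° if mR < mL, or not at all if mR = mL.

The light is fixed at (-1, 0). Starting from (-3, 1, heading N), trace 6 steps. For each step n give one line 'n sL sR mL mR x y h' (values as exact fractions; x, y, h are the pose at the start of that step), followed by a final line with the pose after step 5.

n=0: pose=(-3,1,N); sL=60/29, sR=12; mL=30/29, mR=-408/29; mL+mR=-378/29 → advance -1; mR−mL=-438/29 → turn -1·90°
n=1: pose=(-3,0,E); sL=6, sR=6; mL=3, mR=-12; mL+mR=-9 → advance -1; mR−mL=-15 → turn -1·90°
n=2: pose=(-4,0,S); sL=60, sR=60/37; mL=30, mR=-2280/37; mL+mR=-1170/37 → advance -1; mR−mL=-3390/37 → turn -1·90°
n=3: pose=(-4,1,W); sL=3, sR=15/8; mL=3/2, mR=-39/8; mL+mR=-27/8 → advance -1; mR−mL=-51/8 → turn -1·90°
n=4: pose=(-3,1,N); sL=60/29, sR=12; mL=30/29, mR=-408/29; mL+mR=-378/29 → advance -1; mR−mL=-438/29 → turn -1·90°
n=5: pose=(-3,0,E); sL=6, sR=6; mL=3, mR=-12; mL+mR=-9 → advance -1; mR−mL=-15 → turn -1·90°

0 60/29 12 30/29 -408/29 -3 1 N
1 6 6 3 -12 -3 0 E
2 60 60/37 30 -2280/37 -4 0 S
3 3 15/8 3/2 -39/8 -4 1 W
4 60/29 12 30/29 -408/29 -3 1 N
5 6 6 3 -12 -3 0 E
final -4 0 S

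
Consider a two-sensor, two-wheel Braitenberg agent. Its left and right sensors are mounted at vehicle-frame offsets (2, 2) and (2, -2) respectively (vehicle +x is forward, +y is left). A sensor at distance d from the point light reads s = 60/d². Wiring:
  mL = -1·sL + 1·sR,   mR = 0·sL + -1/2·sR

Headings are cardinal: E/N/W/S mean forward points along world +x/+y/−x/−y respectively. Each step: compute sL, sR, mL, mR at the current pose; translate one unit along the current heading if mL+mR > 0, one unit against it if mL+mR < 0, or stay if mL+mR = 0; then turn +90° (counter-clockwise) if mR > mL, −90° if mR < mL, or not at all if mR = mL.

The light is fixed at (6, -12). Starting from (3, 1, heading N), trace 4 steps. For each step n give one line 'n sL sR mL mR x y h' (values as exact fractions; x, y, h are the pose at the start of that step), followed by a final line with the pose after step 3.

0 6/25 30/113 72/2825 -15/113 3 1 N
1 60/197 60/101 5760/19897 -30/101 3 0 E
2 15/26 15/34 -30/221 -15/68 2 0 S
3 60/157 20/87 -2080/13659 -10/87 2 1 W
final 3 1 S

n=0: pose=(3,1,N); sL=6/25, sR=30/113; mL=72/2825, mR=-15/113; mL+mR=-303/2825 → advance -1; mR−mL=-447/2825 → turn -1·90°
n=1: pose=(3,0,E); sL=60/197, sR=60/101; mL=5760/19897, mR=-30/101; mL+mR=-150/19897 → advance -1; mR−mL=-11670/19897 → turn -1·90°
n=2: pose=(2,0,S); sL=15/26, sR=15/34; mL=-30/221, mR=-15/68; mL+mR=-315/884 → advance -1; mR−mL=-75/884 → turn -1·90°
n=3: pose=(2,1,W); sL=60/157, sR=20/87; mL=-2080/13659, mR=-10/87; mL+mR=-3650/13659 → advance -1; mR−mL=170/4553 → turn +1·90°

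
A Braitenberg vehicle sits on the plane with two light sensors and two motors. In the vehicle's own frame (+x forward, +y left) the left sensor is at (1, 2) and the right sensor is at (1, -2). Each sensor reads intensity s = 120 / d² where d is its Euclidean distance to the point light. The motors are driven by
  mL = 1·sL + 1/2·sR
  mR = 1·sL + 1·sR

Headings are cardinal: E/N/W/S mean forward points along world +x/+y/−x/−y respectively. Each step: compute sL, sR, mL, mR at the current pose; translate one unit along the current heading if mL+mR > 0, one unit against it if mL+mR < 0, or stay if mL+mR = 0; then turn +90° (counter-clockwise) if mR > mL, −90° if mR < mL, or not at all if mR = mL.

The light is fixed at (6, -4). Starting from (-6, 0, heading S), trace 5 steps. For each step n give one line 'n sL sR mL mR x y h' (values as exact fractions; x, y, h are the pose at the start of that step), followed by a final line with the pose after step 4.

0 120/109 24/41 6228/4469 7536/4469 -6 0 S
1 60/73 60/61 5850/4453 8040/4453 -6 -1 E
2 24/37 120/97 4548/3589 6768/3589 -5 -1 N
3 30/37 2/3 127/111 164/111 -5 0 W
4 120/109 24/41 6228/4469 7536/4469 -6 0 S
final -6 -1 E

n=0: pose=(-6,0,S); sL=120/109, sR=24/41; mL=6228/4469, mR=7536/4469; mL+mR=13764/4469 → advance +1; mR−mL=12/41 → turn +1·90°
n=1: pose=(-6,-1,E); sL=60/73, sR=60/61; mL=5850/4453, mR=8040/4453; mL+mR=13890/4453 → advance +1; mR−mL=30/61 → turn +1·90°
n=2: pose=(-5,-1,N); sL=24/37, sR=120/97; mL=4548/3589, mR=6768/3589; mL+mR=11316/3589 → advance +1; mR−mL=60/97 → turn +1·90°
n=3: pose=(-5,0,W); sL=30/37, sR=2/3; mL=127/111, mR=164/111; mL+mR=97/37 → advance +1; mR−mL=1/3 → turn +1·90°
n=4: pose=(-6,0,S); sL=120/109, sR=24/41; mL=6228/4469, mR=7536/4469; mL+mR=13764/4469 → advance +1; mR−mL=12/41 → turn +1·90°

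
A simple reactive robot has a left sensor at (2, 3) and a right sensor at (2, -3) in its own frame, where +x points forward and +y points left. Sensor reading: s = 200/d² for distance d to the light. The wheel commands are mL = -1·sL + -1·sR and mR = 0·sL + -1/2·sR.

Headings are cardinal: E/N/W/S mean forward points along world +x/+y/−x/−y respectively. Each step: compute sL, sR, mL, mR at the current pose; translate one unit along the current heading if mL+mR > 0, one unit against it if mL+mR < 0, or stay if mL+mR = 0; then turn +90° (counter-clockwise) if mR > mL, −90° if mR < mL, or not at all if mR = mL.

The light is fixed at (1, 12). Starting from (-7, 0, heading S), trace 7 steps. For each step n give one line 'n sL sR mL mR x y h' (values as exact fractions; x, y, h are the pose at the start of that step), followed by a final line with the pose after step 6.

n=0: pose=(-7,0,S); sL=200/221, sR=200/317; mL=-107600/70057, mR=-100/317; mL+mR=-129700/70057 → advance -1; mR−mL=85500/70057 → turn +1·90°
n=1: pose=(-7,1,E); sL=2, sR=25/29; mL=-83/29, mR=-25/58; mL+mR=-191/58 → advance -1; mR−mL=141/58 → turn +1·90°
n=2: pose=(-8,1,N); sL=8/9, sR=200/117; mL=-304/117, mR=-100/117; mL+mR=-404/117 → advance -1; mR−mL=68/39 → turn +1·90°
n=3: pose=(-8,0,W); sL=100/173, sR=100/101; mL=-27400/17473, mR=-50/101; mL+mR=-36050/17473 → advance -1; mR−mL=18750/17473 → turn +1·90°
n=4: pose=(-7,0,S); sL=200/221, sR=200/317; mL=-107600/70057, mR=-100/317; mL+mR=-129700/70057 → advance -1; mR−mL=85500/70057 → turn +1·90°
n=5: pose=(-7,1,E); sL=2, sR=25/29; mL=-83/29, mR=-25/58; mL+mR=-191/58 → advance -1; mR−mL=141/58 → turn +1·90°
n=6: pose=(-8,1,N); sL=8/9, sR=200/117; mL=-304/117, mR=-100/117; mL+mR=-404/117 → advance -1; mR−mL=68/39 → turn +1·90°

0 200/221 200/317 -107600/70057 -100/317 -7 0 S
1 2 25/29 -83/29 -25/58 -7 1 E
2 8/9 200/117 -304/117 -100/117 -8 1 N
3 100/173 100/101 -27400/17473 -50/101 -8 0 W
4 200/221 200/317 -107600/70057 -100/317 -7 0 S
5 2 25/29 -83/29 -25/58 -7 1 E
6 8/9 200/117 -304/117 -100/117 -8 1 N
final -8 0 W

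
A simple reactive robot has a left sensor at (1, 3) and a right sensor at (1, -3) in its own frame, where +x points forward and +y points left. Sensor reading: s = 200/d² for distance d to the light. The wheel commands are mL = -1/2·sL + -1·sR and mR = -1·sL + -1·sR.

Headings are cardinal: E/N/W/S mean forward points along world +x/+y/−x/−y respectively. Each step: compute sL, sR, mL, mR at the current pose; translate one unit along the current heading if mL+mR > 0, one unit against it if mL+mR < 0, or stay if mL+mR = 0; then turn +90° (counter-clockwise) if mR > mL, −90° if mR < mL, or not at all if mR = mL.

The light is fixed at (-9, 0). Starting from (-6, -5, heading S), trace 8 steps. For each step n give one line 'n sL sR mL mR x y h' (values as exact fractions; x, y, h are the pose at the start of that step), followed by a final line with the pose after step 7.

0 25/9 50/9 -125/18 -25/3 -6 -5 S
1 200/53 40 -2220/53 -2320/53 -6 -4 W
2 20 100/29 -390/29 -680/29 -5 -4 N
3 200/29 200/89 -14700/2581 -23600/2581 -5 -5 E
4 25/9 50/9 -125/18 -25/3 -6 -5 S
5 200/53 40 -2220/53 -2320/53 -6 -4 W
6 20 100/29 -390/29 -680/29 -5 -4 N
7 200/29 200/89 -14700/2581 -23600/2581 -5 -5 E
final -6 -5 S

n=0: pose=(-6,-5,S); sL=25/9, sR=50/9; mL=-125/18, mR=-25/3; mL+mR=-275/18 → advance -1; mR−mL=-25/18 → turn -1·90°
n=1: pose=(-6,-4,W); sL=200/53, sR=40; mL=-2220/53, mR=-2320/53; mL+mR=-4540/53 → advance -1; mR−mL=-100/53 → turn -1·90°
n=2: pose=(-5,-4,N); sL=20, sR=100/29; mL=-390/29, mR=-680/29; mL+mR=-1070/29 → advance -1; mR−mL=-10 → turn -1·90°
n=3: pose=(-5,-5,E); sL=200/29, sR=200/89; mL=-14700/2581, mR=-23600/2581; mL+mR=-38300/2581 → advance -1; mR−mL=-100/29 → turn -1·90°
n=4: pose=(-6,-5,S); sL=25/9, sR=50/9; mL=-125/18, mR=-25/3; mL+mR=-275/18 → advance -1; mR−mL=-25/18 → turn -1·90°
n=5: pose=(-6,-4,W); sL=200/53, sR=40; mL=-2220/53, mR=-2320/53; mL+mR=-4540/53 → advance -1; mR−mL=-100/53 → turn -1·90°
n=6: pose=(-5,-4,N); sL=20, sR=100/29; mL=-390/29, mR=-680/29; mL+mR=-1070/29 → advance -1; mR−mL=-10 → turn -1·90°
n=7: pose=(-5,-5,E); sL=200/29, sR=200/89; mL=-14700/2581, mR=-23600/2581; mL+mR=-38300/2581 → advance -1; mR−mL=-100/29 → turn -1·90°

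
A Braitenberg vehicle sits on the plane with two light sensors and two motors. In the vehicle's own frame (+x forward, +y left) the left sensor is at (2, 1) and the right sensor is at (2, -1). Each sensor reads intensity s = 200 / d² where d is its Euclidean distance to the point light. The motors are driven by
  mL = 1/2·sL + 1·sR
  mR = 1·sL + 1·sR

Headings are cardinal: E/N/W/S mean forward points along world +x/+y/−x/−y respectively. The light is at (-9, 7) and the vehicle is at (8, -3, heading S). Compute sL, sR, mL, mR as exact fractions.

left sensor world pos  = (9, -5); dL² = 468
right sensor world pos = (7, -5); dR² = 400
sL = 200/468 = 50/117
sR = 200/400 = 1/2
mL = 1/2·sL + 1·sR = 167/234
mR = 1·sL + 1·sR = 217/234

50/117 1/2 167/234 217/234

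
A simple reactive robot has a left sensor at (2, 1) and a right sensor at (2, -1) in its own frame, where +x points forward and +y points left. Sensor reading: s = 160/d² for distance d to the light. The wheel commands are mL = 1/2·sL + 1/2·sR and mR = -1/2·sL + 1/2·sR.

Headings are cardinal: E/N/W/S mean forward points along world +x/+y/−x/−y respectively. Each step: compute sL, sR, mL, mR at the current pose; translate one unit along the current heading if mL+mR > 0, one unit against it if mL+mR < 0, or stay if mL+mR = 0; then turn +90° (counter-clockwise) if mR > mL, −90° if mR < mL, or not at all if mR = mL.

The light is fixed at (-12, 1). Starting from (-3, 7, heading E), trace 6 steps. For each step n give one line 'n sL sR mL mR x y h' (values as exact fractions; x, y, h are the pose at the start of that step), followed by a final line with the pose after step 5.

0 16/17 80/73 1264/1241 96/1241 -3 7 E
1 160/137 160/97 18720/13289 3200/13289 -2 7 S
2 2 8/5 9/5 -1/5 -2 6 W
3 160/113 160/149 20960/16837 -2880/16837 -3 6 N
4 16/17 80/73 1264/1241 96/1241 -3 7 E
5 160/137 160/97 18720/13289 3200/13289 -2 7 S
final -2 6 W

n=0: pose=(-3,7,E); sL=16/17, sR=80/73; mL=1264/1241, mR=96/1241; mL+mR=80/73 → advance +1; mR−mL=-16/17 → turn -1·90°
n=1: pose=(-2,7,S); sL=160/137, sR=160/97; mL=18720/13289, mR=3200/13289; mL+mR=160/97 → advance +1; mR−mL=-160/137 → turn -1·90°
n=2: pose=(-2,6,W); sL=2, sR=8/5; mL=9/5, mR=-1/5; mL+mR=8/5 → advance +1; mR−mL=-2 → turn -1·90°
n=3: pose=(-3,6,N); sL=160/113, sR=160/149; mL=20960/16837, mR=-2880/16837; mL+mR=160/149 → advance +1; mR−mL=-160/113 → turn -1·90°
n=4: pose=(-3,7,E); sL=16/17, sR=80/73; mL=1264/1241, mR=96/1241; mL+mR=80/73 → advance +1; mR−mL=-16/17 → turn -1·90°
n=5: pose=(-2,7,S); sL=160/137, sR=160/97; mL=18720/13289, mR=3200/13289; mL+mR=160/97 → advance +1; mR−mL=-160/137 → turn -1·90°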